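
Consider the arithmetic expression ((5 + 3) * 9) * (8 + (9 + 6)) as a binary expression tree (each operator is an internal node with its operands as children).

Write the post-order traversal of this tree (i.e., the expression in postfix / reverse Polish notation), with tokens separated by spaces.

Post-order on an expression tree gives postfix notation: for each operator, emit left operand, right operand, then the operator.

5 3 + 9 * 8 9 6 + + *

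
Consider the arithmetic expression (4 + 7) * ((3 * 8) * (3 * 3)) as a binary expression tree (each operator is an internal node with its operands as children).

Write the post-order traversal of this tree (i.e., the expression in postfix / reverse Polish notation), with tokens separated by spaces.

4 7 + 3 8 * 3 3 * * *

Post-order on an expression tree gives postfix notation: for each operator, emit left operand, right operand, then the operator.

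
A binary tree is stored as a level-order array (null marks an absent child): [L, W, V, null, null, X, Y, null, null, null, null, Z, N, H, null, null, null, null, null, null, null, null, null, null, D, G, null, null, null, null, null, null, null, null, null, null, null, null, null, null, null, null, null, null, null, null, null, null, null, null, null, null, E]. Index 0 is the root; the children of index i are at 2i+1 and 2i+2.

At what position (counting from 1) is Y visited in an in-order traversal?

11

In-order visits the left subtree, then the node, then the right subtree.
At L: go left to W.
  W is a leaf — visit W.
Visit L.
At L: go right to V.
  At V: go left to X.
    At X: go left to Z.
      At Z: no left child.
      Visit Z.
      At Z: go right to D.
        D is a leaf — visit D.
    Visit X.
    At X: go right to N.
      At N: go left to G.
        At G: no left child.
        Visit G.
        At G: go right to E.
          E is a leaf — visit E.
      Visit N.
      At N: no right child.
  Visit V.
  At V: go right to Y.
    At Y: go left to H.
      H is a leaf — visit H.
    Visit Y.
    At Y: no right child.
Full in-order sequence: W, L, Z, D, X, G, E, N, V, H, Y.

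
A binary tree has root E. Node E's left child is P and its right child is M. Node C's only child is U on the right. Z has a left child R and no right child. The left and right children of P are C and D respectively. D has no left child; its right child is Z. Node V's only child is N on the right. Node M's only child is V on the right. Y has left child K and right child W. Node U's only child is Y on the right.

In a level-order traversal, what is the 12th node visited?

K

Level-order visits nodes level by level from the root, left to right within each level.
Level 0: E
Level 1: P, M
Level 2: C, D, V
Level 3: U, Z, N
Level 4: Y, R
Level 5: K, W
Full level-order sequence: E, P, M, C, D, V, U, Z, N, Y, R, K, W.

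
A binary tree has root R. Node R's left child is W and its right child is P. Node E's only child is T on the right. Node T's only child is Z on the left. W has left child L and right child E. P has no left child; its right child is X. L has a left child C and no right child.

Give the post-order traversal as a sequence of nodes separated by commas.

C, L, Z, T, E, W, X, P, R

Post-order visits the left subtree, then the right subtree, then the node.
At R: go left to W.
  At W: go left to L.
    At L: go left to C.
      C is a leaf — visit C.
    At L: no right child.
    Visit L.
  At W: go right to E.
    At E: no left child.
    At E: go right to T.
      At T: go left to Z.
        Z is a leaf — visit Z.
      At T: no right child.
      Visit T.
    Visit E.
  Visit W.
At R: go right to P.
  At P: no left child.
  At P: go right to X.
    X is a leaf — visit X.
  Visit P.
Visit R.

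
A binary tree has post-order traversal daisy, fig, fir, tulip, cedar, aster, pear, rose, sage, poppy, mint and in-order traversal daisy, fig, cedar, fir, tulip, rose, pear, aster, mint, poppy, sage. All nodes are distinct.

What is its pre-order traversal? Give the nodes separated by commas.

The last element of post-order is the root; it splits in-order into left and right subtrees.
Root mint: left subtree has 8 nodes {daisy, fig, cedar, fir, tulip, rose, pear, aster}, right has 2 {poppy, sage}.
  Root rose: left subtree has 5 nodes {daisy, fig, cedar, fir, tulip}, right has 2 {pear, aster}.
    Root cedar: left subtree has 2 nodes {daisy, fig}, right has 2 {fir, tulip}.
      Root fig: left subtree has 1 node {daisy}, right has 0 { }.
      Root tulip: left subtree has 1 node {fir}, right has 0 { }.
    Root pear: left subtree has 0 nodes { }, right has 1 {aster}.
  Root poppy: left subtree has 0 nodes { }, right has 1 {sage}.

mint, rose, cedar, fig, daisy, tulip, fir, pear, aster, poppy, sage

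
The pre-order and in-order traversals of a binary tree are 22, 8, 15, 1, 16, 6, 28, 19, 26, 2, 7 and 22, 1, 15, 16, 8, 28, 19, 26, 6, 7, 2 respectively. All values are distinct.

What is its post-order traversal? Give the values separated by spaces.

1 16 15 26 19 28 7 2 6 8 22

The first element of pre-order is the root; it splits in-order into left and right subtrees.
Root 22: left subtree has 0 nodes { }, right has 10 {1, 15, 16, 8, 28, 19, 26, 6, 7, 2}.
  Root 8: left subtree has 3 nodes {1, 15, 16}, right has 6 {28, 19, 26, 6, 7, 2}.
    Root 15: left subtree has 1 node {1}, right has 1 {16}.
    Root 6: left subtree has 3 nodes {28, 19, 26}, right has 2 {7, 2}.
      Root 28: left subtree has 0 nodes { }, right has 2 {19, 26}.
        Root 19: left subtree has 0 nodes { }, right has 1 {26}.
      Root 2: left subtree has 1 node {7}, right has 0 { }.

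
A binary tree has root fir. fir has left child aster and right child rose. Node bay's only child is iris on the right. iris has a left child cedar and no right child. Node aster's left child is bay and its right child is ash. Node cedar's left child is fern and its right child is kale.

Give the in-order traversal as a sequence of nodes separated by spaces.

In-order visits the left subtree, then the node, then the right subtree.
At fir: go left to aster.
  At aster: go left to bay.
    At bay: no left child.
    Visit bay.
    At bay: go right to iris.
      At iris: go left to cedar.
        At cedar: go left to fern.
          fern is a leaf — visit fern.
        Visit cedar.
        At cedar: go right to kale.
          kale is a leaf — visit kale.
      Visit iris.
      At iris: no right child.
  Visit aster.
  At aster: go right to ash.
    ash is a leaf — visit ash.
Visit fir.
At fir: go right to rose.
  rose is a leaf — visit rose.

bay fern cedar kale iris aster ash fir rose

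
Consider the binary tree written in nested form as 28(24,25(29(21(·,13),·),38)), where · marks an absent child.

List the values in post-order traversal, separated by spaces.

Post-order visits the left subtree, then the right subtree, then the node.
At 28: go left to 24.
  24 is a leaf — visit 24.
At 28: go right to 25.
  At 25: go left to 29.
    At 29: go left to 21.
      At 21: no left child.
      At 21: go right to 13.
        13 is a leaf — visit 13.
      Visit 21.
    At 29: no right child.
    Visit 29.
  At 25: go right to 38.
    38 is a leaf — visit 38.
  Visit 25.
Visit 28.

24 13 21 29 38 25 28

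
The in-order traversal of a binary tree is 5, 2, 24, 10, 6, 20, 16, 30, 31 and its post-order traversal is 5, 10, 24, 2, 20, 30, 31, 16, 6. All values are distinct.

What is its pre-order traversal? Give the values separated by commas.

The last element of post-order is the root; it splits in-order into left and right subtrees.
Root 6: left subtree has 4 nodes {5, 2, 24, 10}, right has 4 {20, 16, 30, 31}.
  Root 2: left subtree has 1 node {5}, right has 2 {24, 10}.
    Root 24: left subtree has 0 nodes { }, right has 1 {10}.
  Root 16: left subtree has 1 node {20}, right has 2 {30, 31}.
    Root 31: left subtree has 1 node {30}, right has 0 { }.

6, 2, 5, 24, 10, 16, 20, 31, 30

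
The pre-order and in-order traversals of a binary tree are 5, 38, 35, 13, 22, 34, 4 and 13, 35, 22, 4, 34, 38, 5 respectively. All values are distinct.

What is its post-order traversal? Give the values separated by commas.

13, 4, 34, 22, 35, 38, 5

The first element of pre-order is the root; it splits in-order into left and right subtrees.
Root 5: left subtree has 6 nodes {13, 35, 22, 4, 34, 38}, right has 0 { }.
  Root 38: left subtree has 5 nodes {13, 35, 22, 4, 34}, right has 0 { }.
    Root 35: left subtree has 1 node {13}, right has 3 {22, 4, 34}.
      Root 22: left subtree has 0 nodes { }, right has 2 {4, 34}.
        Root 34: left subtree has 1 node {4}, right has 0 { }.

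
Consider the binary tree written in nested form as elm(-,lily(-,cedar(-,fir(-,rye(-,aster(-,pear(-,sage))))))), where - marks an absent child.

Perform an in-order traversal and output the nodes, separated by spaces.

In-order visits the left subtree, then the node, then the right subtree.
At elm: no left child.
Visit elm.
At elm: go right to lily.
  At lily: no left child.
  Visit lily.
  At lily: go right to cedar.
    At cedar: no left child.
    Visit cedar.
    At cedar: go right to fir.
      At fir: no left child.
      Visit fir.
      At fir: go right to rye.
        At rye: no left child.
        Visit rye.
        At rye: go right to aster.
          At aster: no left child.
          Visit aster.
          At aster: go right to pear.
            At pear: no left child.
            Visit pear.
            At pear: go right to sage.
              sage is a leaf — visit sage.

elm lily cedar fir rye aster pear sage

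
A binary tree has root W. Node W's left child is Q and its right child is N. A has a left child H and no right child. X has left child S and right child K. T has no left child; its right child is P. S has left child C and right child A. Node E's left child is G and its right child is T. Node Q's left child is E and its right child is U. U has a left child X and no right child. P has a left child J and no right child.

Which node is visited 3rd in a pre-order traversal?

E

Pre-order visits the node, then its left subtree, then its right subtree.
Visit W.
At W: go left to Q.
  Visit Q.
  At Q: go left to E.
    Visit E.
    At E: go left to G.
      G is a leaf — visit G.
    At E: go right to T.
      Visit T.
      At T: no left child.
      At T: go right to P.
        Visit P.
        At P: go left to J.
          J is a leaf — visit J.
        At P: no right child.
  At Q: go right to U.
    Visit U.
    At U: go left to X.
      Visit X.
      At X: go left to S.
        Visit S.
        At S: go left to C.
          C is a leaf — visit C.
        At S: go right to A.
          Visit A.
          At A: go left to H.
            H is a leaf — visit H.
          At A: no right child.
      At X: go right to K.
        K is a leaf — visit K.
    At U: no right child.
At W: go right to N.
  N is a leaf — visit N.
Full pre-order sequence: W, Q, E, G, T, P, J, U, X, S, C, A, H, K, N.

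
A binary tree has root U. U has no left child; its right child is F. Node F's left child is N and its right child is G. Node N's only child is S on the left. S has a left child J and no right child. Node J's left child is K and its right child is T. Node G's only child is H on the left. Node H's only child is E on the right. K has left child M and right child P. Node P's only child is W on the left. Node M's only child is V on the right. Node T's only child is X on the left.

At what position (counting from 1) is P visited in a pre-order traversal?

9

Pre-order visits the node, then its left subtree, then its right subtree.
Visit U.
At U: no left child.
At U: go right to F.
  Visit F.
  At F: go left to N.
    Visit N.
    At N: go left to S.
      Visit S.
      At S: go left to J.
        Visit J.
        At J: go left to K.
          Visit K.
          At K: go left to M.
            Visit M.
            At M: no left child.
            At M: go right to V.
              V is a leaf — visit V.
          At K: go right to P.
            Visit P.
            At P: go left to W.
              W is a leaf — visit W.
            At P: no right child.
        At J: go right to T.
          Visit T.
          At T: go left to X.
            X is a leaf — visit X.
          At T: no right child.
      At S: no right child.
    At N: no right child.
  At F: go right to G.
    Visit G.
    At G: go left to H.
      Visit H.
      At H: no left child.
      At H: go right to E.
        E is a leaf — visit E.
    At G: no right child.
Full pre-order sequence: U, F, N, S, J, K, M, V, P, W, T, X, G, H, E.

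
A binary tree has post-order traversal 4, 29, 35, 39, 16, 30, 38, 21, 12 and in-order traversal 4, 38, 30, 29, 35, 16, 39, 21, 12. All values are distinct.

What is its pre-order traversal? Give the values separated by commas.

The last element of post-order is the root; it splits in-order into left and right subtrees.
Root 12: left subtree has 8 nodes {4, 38, 30, 29, 35, 16, 39, 21}, right has 0 { }.
  Root 21: left subtree has 7 nodes {4, 38, 30, 29, 35, 16, 39}, right has 0 { }.
    Root 38: left subtree has 1 node {4}, right has 5 {30, 29, 35, 16, 39}.
      Root 30: left subtree has 0 nodes { }, right has 4 {29, 35, 16, 39}.
        Root 16: left subtree has 2 nodes {29, 35}, right has 1 {39}.
          Root 35: left subtree has 1 node {29}, right has 0 { }.

12, 21, 38, 4, 30, 16, 35, 29, 39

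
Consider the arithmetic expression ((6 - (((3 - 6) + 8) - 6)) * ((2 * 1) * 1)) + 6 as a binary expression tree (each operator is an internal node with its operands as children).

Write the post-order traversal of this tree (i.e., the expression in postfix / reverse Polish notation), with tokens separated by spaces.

6 3 6 - 8 + 6 - - 2 1 * 1 * * 6 +

Post-order on an expression tree gives postfix notation: for each operator, emit left operand, right operand, then the operator.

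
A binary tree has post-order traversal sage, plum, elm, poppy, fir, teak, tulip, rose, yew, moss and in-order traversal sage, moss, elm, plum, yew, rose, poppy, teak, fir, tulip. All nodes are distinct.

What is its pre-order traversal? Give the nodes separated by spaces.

The last element of post-order is the root; it splits in-order into left and right subtrees.
Root moss: left subtree has 1 node {sage}, right has 8 {elm, plum, yew, rose, poppy, teak, fir, tulip}.
  Root yew: left subtree has 2 nodes {elm, plum}, right has 5 {rose, poppy, teak, fir, tulip}.
    Root elm: left subtree has 0 nodes { }, right has 1 {plum}.
    Root rose: left subtree has 0 nodes { }, right has 4 {poppy, teak, fir, tulip}.
      Root tulip: left subtree has 3 nodes {poppy, teak, fir}, right has 0 { }.
        Root teak: left subtree has 1 node {poppy}, right has 1 {fir}.

moss sage yew elm plum rose tulip teak poppy fir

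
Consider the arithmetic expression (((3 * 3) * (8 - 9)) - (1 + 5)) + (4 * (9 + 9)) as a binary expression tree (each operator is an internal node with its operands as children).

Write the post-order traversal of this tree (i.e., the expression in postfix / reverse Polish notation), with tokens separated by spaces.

Post-order on an expression tree gives postfix notation: for each operator, emit left operand, right operand, then the operator.

3 3 * 8 9 - * 1 5 + - 4 9 9 + * +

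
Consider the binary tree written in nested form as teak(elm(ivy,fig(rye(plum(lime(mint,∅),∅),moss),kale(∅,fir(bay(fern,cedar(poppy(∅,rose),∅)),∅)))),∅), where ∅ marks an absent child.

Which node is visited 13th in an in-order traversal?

In-order visits the left subtree, then the node, then the right subtree.
At teak: go left to elm.
  At elm: go left to ivy.
    ivy is a leaf — visit ivy.
  Visit elm.
  At elm: go right to fig.
    At fig: go left to rye.
      At rye: go left to plum.
        At plum: go left to lime.
          At lime: go left to mint.
            mint is a leaf — visit mint.
          Visit lime.
          At lime: no right child.
        Visit plum.
        At plum: no right child.
      Visit rye.
      At rye: go right to moss.
        moss is a leaf — visit moss.
    Visit fig.
    At fig: go right to kale.
      At kale: no left child.
      Visit kale.
      At kale: go right to fir.
        At fir: go left to bay.
          At bay: go left to fern.
            fern is a leaf — visit fern.
          Visit bay.
          At bay: go right to cedar.
            At cedar: go left to poppy.
              At poppy: no left child.
              Visit poppy.
              At poppy: go right to rose.
                rose is a leaf — visit rose.
            Visit cedar.
            At cedar: no right child.
        Visit fir.
        At fir: no right child.
Visit teak.
At teak: no right child.
Full in-order sequence: ivy, elm, mint, lime, plum, rye, moss, fig, kale, fern, bay, poppy, rose, cedar, fir, teak.

rose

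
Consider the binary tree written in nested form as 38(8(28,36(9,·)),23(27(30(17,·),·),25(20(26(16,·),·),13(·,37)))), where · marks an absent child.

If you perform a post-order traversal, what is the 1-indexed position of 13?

Post-order visits the left subtree, then the right subtree, then the node.
At 38: go left to 8.
  At 8: go left to 28.
    28 is a leaf — visit 28.
  At 8: go right to 36.
    At 36: go left to 9.
      9 is a leaf — visit 9.
    At 36: no right child.
    Visit 36.
  Visit 8.
At 38: go right to 23.
  At 23: go left to 27.
    At 27: go left to 30.
      At 30: go left to 17.
        17 is a leaf — visit 17.
      At 30: no right child.
      Visit 30.
    At 27: no right child.
    Visit 27.
  At 23: go right to 25.
    At 25: go left to 20.
      At 20: go left to 26.
        At 26: go left to 16.
          16 is a leaf — visit 16.
        At 26: no right child.
        Visit 26.
      At 20: no right child.
      Visit 20.
    At 25: go right to 13.
      At 13: no left child.
      At 13: go right to 37.
        37 is a leaf — visit 37.
      Visit 13.
    Visit 25.
  Visit 23.
Visit 38.
Full post-order sequence: 28, 9, 36, 8, 17, 30, 27, 16, 26, 20, 37, 13, 25, 23, 38.

12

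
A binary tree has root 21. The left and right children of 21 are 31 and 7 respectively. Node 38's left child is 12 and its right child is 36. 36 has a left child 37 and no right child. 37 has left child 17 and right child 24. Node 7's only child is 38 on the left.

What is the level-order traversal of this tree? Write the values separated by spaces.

21 31 7 38 12 36 37 17 24

Level-order visits nodes level by level from the root, left to right within each level.
Level 0: 21
Level 1: 31, 7
Level 2: 38
Level 3: 12, 36
Level 4: 37
Level 5: 17, 24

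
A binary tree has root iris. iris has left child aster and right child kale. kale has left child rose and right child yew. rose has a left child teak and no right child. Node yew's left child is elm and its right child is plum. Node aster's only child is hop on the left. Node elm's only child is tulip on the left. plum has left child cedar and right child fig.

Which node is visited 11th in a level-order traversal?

Level-order visits nodes level by level from the root, left to right within each level.
Level 0: iris
Level 1: aster, kale
Level 2: hop, rose, yew
Level 3: teak, elm, plum
Level 4: tulip, cedar, fig
Full level-order sequence: iris, aster, kale, hop, rose, yew, teak, elm, plum, tulip, cedar, fig.

cedar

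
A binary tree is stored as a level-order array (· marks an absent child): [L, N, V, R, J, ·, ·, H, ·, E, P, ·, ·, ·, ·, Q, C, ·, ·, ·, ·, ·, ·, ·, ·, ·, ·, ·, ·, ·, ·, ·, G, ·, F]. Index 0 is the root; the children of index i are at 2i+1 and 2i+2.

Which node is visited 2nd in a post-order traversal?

Q

Post-order visits the left subtree, then the right subtree, then the node.
At L: go left to N.
  At N: go left to R.
    At R: go left to H.
      At H: go left to Q.
        At Q: no left child.
        At Q: go right to G.
          G is a leaf — visit G.
        Visit Q.
      At H: go right to C.
        At C: no left child.
        At C: go right to F.
          F is a leaf — visit F.
        Visit C.
      Visit H.
    At R: no right child.
    Visit R.
  At N: go right to J.
    At J: go left to E.
      E is a leaf — visit E.
    At J: go right to P.
      P is a leaf — visit P.
    Visit J.
  Visit N.
At L: go right to V.
  V is a leaf — visit V.
Visit L.
Full post-order sequence: G, Q, F, C, H, R, E, P, J, N, V, L.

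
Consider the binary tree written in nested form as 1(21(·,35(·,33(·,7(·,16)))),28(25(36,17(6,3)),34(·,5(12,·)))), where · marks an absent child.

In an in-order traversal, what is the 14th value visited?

12

In-order visits the left subtree, then the node, then the right subtree.
At 1: go left to 21.
  At 21: no left child.
  Visit 21.
  At 21: go right to 35.
    At 35: no left child.
    Visit 35.
    At 35: go right to 33.
      At 33: no left child.
      Visit 33.
      At 33: go right to 7.
        At 7: no left child.
        Visit 7.
        At 7: go right to 16.
          16 is a leaf — visit 16.
Visit 1.
At 1: go right to 28.
  At 28: go left to 25.
    At 25: go left to 36.
      36 is a leaf — visit 36.
    Visit 25.
    At 25: go right to 17.
      At 17: go left to 6.
        6 is a leaf — visit 6.
      Visit 17.
      At 17: go right to 3.
        3 is a leaf — visit 3.
  Visit 28.
  At 28: go right to 34.
    At 34: no left child.
    Visit 34.
    At 34: go right to 5.
      At 5: go left to 12.
        12 is a leaf — visit 12.
      Visit 5.
      At 5: no right child.
Full in-order sequence: 21, 35, 33, 7, 16, 1, 36, 25, 6, 17, 3, 28, 34, 12, 5.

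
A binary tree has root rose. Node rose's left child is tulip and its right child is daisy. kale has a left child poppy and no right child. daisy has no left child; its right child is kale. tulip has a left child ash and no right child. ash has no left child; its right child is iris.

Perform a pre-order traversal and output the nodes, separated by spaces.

Pre-order visits the node, then its left subtree, then its right subtree.
Visit rose.
At rose: go left to tulip.
  Visit tulip.
  At tulip: go left to ash.
    Visit ash.
    At ash: no left child.
    At ash: go right to iris.
      iris is a leaf — visit iris.
  At tulip: no right child.
At rose: go right to daisy.
  Visit daisy.
  At daisy: no left child.
  At daisy: go right to kale.
    Visit kale.
    At kale: go left to poppy.
      poppy is a leaf — visit poppy.
    At kale: no right child.

rose tulip ash iris daisy kale poppy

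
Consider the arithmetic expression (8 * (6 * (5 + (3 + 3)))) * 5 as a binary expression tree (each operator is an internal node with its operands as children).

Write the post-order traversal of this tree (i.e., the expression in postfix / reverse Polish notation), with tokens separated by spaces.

8 6 5 3 3 + + * * 5 *

Post-order on an expression tree gives postfix notation: for each operator, emit left operand, right operand, then the operator.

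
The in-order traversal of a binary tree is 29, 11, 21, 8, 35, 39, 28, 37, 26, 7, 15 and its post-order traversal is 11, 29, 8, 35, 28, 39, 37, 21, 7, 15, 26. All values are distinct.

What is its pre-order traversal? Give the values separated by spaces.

The last element of post-order is the root; it splits in-order into left and right subtrees.
Root 26: left subtree has 8 nodes {29, 11, 21, 8, 35, 39, 28, 37}, right has 2 {7, 15}.
  Root 21: left subtree has 2 nodes {29, 11}, right has 5 {8, 35, 39, 28, 37}.
    Root 29: left subtree has 0 nodes { }, right has 1 {11}.
    Root 37: left subtree has 4 nodes {8, 35, 39, 28}, right has 0 { }.
      Root 39: left subtree has 2 nodes {8, 35}, right has 1 {28}.
        Root 35: left subtree has 1 node {8}, right has 0 { }.
  Root 15: left subtree has 1 node {7}, right has 0 { }.

26 21 29 11 37 39 35 8 28 15 7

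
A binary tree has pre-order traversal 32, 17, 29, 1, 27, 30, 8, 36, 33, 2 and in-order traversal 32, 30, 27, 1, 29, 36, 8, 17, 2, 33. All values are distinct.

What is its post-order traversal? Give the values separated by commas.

The first element of pre-order is the root; it splits in-order into left and right subtrees.
Root 32: left subtree has 0 nodes { }, right has 9 {30, 27, 1, 29, 36, 8, 17, 2, 33}.
  Root 17: left subtree has 6 nodes {30, 27, 1, 29, 36, 8}, right has 2 {2, 33}.
    Root 29: left subtree has 3 nodes {30, 27, 1}, right has 2 {36, 8}.
      Root 1: left subtree has 2 nodes {30, 27}, right has 0 { }.
        Root 27: left subtree has 1 node {30}, right has 0 { }.
      Root 8: left subtree has 1 node {36}, right has 0 { }.
    Root 33: left subtree has 1 node {2}, right has 0 { }.

30, 27, 1, 36, 8, 29, 2, 33, 17, 32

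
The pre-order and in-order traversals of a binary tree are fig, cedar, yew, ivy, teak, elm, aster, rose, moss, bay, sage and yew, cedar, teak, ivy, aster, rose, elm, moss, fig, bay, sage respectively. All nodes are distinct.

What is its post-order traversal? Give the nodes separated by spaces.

The first element of pre-order is the root; it splits in-order into left and right subtrees.
Root fig: left subtree has 8 nodes {yew, cedar, teak, ivy, aster, rose, elm, moss}, right has 2 {bay, sage}.
  Root cedar: left subtree has 1 node {yew}, right has 6 {teak, ivy, aster, rose, elm, moss}.
    Root ivy: left subtree has 1 node {teak}, right has 4 {aster, rose, elm, moss}.
      Root elm: left subtree has 2 nodes {aster, rose}, right has 1 {moss}.
        Root aster: left subtree has 0 nodes { }, right has 1 {rose}.
  Root bay: left subtree has 0 nodes { }, right has 1 {sage}.

yew teak rose aster moss elm ivy cedar sage bay fig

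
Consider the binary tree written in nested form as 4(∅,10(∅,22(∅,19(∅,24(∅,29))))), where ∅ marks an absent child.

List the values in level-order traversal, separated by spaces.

Level-order visits nodes level by level from the root, left to right within each level.
Level 0: 4
Level 1: 10
Level 2: 22
Level 3: 19
Level 4: 24
Level 5: 29

4 10 22 19 24 29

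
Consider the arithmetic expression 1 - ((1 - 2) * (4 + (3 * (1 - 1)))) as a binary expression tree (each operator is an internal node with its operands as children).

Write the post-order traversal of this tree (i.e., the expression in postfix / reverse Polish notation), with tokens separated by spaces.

Post-order on an expression tree gives postfix notation: for each operator, emit left operand, right operand, then the operator.

1 1 2 - 4 3 1 1 - * + * -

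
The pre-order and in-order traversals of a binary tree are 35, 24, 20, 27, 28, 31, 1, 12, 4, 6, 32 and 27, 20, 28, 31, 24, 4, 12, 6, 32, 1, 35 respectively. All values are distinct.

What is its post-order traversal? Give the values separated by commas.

27, 31, 28, 20, 4, 32, 6, 12, 1, 24, 35

The first element of pre-order is the root; it splits in-order into left and right subtrees.
Root 35: left subtree has 10 nodes {27, 20, 28, 31, 24, 4, 12, 6, 32, 1}, right has 0 { }.
  Root 24: left subtree has 4 nodes {27, 20, 28, 31}, right has 5 {4, 12, 6, 32, 1}.
    Root 20: left subtree has 1 node {27}, right has 2 {28, 31}.
      Root 28: left subtree has 0 nodes { }, right has 1 {31}.
    Root 1: left subtree has 4 nodes {4, 12, 6, 32}, right has 0 { }.
      Root 12: left subtree has 1 node {4}, right has 2 {6, 32}.
        Root 6: left subtree has 0 nodes { }, right has 1 {32}.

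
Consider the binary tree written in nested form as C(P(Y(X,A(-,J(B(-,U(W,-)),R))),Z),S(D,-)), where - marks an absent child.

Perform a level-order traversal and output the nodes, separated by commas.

Level-order visits nodes level by level from the root, left to right within each level.
Level 0: C
Level 1: P, S
Level 2: Y, Z, D
Level 3: X, A
Level 4: J
Level 5: B, R
Level 6: U
Level 7: W

C, P, S, Y, Z, D, X, A, J, B, R, U, W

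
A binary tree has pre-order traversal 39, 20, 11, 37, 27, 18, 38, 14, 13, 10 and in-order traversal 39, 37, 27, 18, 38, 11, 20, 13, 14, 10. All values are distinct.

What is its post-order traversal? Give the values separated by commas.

38, 18, 27, 37, 11, 13, 10, 14, 20, 39

The first element of pre-order is the root; it splits in-order into left and right subtrees.
Root 39: left subtree has 0 nodes { }, right has 9 {37, 27, 18, 38, 11, 20, 13, 14, 10}.
  Root 20: left subtree has 5 nodes {37, 27, 18, 38, 11}, right has 3 {13, 14, 10}.
    Root 11: left subtree has 4 nodes {37, 27, 18, 38}, right has 0 { }.
      Root 37: left subtree has 0 nodes { }, right has 3 {27, 18, 38}.
        Root 27: left subtree has 0 nodes { }, right has 2 {18, 38}.
          Root 18: left subtree has 0 nodes { }, right has 1 {38}.
    Root 14: left subtree has 1 node {13}, right has 1 {10}.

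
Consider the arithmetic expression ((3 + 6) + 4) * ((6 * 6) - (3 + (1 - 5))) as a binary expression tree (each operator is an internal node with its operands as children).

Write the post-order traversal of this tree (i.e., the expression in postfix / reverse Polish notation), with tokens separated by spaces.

Post-order on an expression tree gives postfix notation: for each operator, emit left operand, right operand, then the operator.

3 6 + 4 + 6 6 * 3 1 5 - + - *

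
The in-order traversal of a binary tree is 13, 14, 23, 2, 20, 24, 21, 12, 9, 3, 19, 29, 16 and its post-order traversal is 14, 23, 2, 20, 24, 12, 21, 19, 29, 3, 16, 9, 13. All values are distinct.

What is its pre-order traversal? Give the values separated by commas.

13, 9, 21, 24, 20, 2, 23, 14, 12, 16, 3, 29, 19

The last element of post-order is the root; it splits in-order into left and right subtrees.
Root 13: left subtree has 0 nodes { }, right has 12 {14, 23, 2, 20, 24, 21, 12, 9, 3, 19, 29, 16}.
  Root 9: left subtree has 7 nodes {14, 23, 2, 20, 24, 21, 12}, right has 4 {3, 19, 29, 16}.
    Root 21: left subtree has 5 nodes {14, 23, 2, 20, 24}, right has 1 {12}.
      Root 24: left subtree has 4 nodes {14, 23, 2, 20}, right has 0 { }.
        Root 20: left subtree has 3 nodes {14, 23, 2}, right has 0 { }.
          Root 2: left subtree has 2 nodes {14, 23}, right has 0 { }.
            Root 23: left subtree has 1 node {14}, right has 0 { }.
    Root 16: left subtree has 3 nodes {3, 19, 29}, right has 0 { }.
      Root 3: left subtree has 0 nodes { }, right has 2 {19, 29}.
        Root 29: left subtree has 1 node {19}, right has 0 { }.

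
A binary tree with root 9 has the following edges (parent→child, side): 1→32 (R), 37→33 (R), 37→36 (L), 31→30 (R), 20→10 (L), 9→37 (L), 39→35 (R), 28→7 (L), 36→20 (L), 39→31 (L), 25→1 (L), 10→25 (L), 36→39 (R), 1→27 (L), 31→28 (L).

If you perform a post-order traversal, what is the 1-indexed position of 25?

Post-order visits the left subtree, then the right subtree, then the node.
At 9: go left to 37.
  At 37: go left to 36.
    At 36: go left to 20.
      At 20: go left to 10.
        At 10: go left to 25.
          At 25: go left to 1.
            At 1: go left to 27.
              27 is a leaf — visit 27.
            At 1: go right to 32.
              32 is a leaf — visit 32.
            Visit 1.
          At 25: no right child.
          Visit 25.
        At 10: no right child.
        Visit 10.
      At 20: no right child.
      Visit 20.
    At 36: go right to 39.
      At 39: go left to 31.
        At 31: go left to 28.
          At 28: go left to 7.
            7 is a leaf — visit 7.
          At 28: no right child.
          Visit 28.
        At 31: go right to 30.
          30 is a leaf — visit 30.
        Visit 31.
      At 39: go right to 35.
        35 is a leaf — visit 35.
      Visit 39.
    Visit 36.
  At 37: go right to 33.
    33 is a leaf — visit 33.
  Visit 37.
At 9: no right child.
Visit 9.
Full post-order sequence: 27, 32, 1, 25, 10, 20, 7, 28, 30, 31, 35, 39, 36, 33, 37, 9.

4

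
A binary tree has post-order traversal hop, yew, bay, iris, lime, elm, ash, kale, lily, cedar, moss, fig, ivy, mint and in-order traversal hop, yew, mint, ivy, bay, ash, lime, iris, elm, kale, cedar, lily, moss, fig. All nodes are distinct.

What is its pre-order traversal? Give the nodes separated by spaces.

The last element of post-order is the root; it splits in-order into left and right subtrees.
Root mint: left subtree has 2 nodes {hop, yew}, right has 11 {ivy, bay, ash, lime, iris, elm, kale, cedar, lily, moss, fig}.
  Root yew: left subtree has 1 node {hop}, right has 0 { }.
  Root ivy: left subtree has 0 nodes { }, right has 10 {bay, ash, lime, iris, elm, kale, cedar, lily, moss, fig}.
    Root fig: left subtree has 9 nodes {bay, ash, lime, iris, elm, kale, cedar, lily, moss}, right has 0 { }.
      Root moss: left subtree has 8 nodes {bay, ash, lime, iris, elm, kale, cedar, lily}, right has 0 { }.
        Root cedar: left subtree has 6 nodes {bay, ash, lime, iris, elm, kale}, right has 1 {lily}.
          Root kale: left subtree has 5 nodes {bay, ash, lime, iris, elm}, right has 0 { }.
            Root ash: left subtree has 1 node {bay}, right has 3 {lime, iris, elm}.
              Root elm: left subtree has 2 nodes {lime, iris}, right has 0 { }.
                Root lime: left subtree has 0 nodes { }, right has 1 {iris}.

mint yew hop ivy fig moss cedar kale ash bay elm lime iris lily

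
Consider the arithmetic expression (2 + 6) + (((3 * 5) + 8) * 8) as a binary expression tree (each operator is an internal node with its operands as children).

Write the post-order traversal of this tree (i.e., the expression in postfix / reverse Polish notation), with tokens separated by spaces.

2 6 + 3 5 * 8 + 8 * +

Post-order on an expression tree gives postfix notation: for each operator, emit left operand, right operand, then the operator.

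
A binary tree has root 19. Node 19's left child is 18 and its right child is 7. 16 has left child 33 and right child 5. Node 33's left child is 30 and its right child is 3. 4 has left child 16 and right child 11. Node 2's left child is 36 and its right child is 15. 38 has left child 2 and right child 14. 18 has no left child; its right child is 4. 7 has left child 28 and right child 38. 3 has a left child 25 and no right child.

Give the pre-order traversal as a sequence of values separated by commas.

19, 18, 4, 16, 33, 30, 3, 25, 5, 11, 7, 28, 38, 2, 36, 15, 14

Pre-order visits the node, then its left subtree, then its right subtree.
Visit 19.
At 19: go left to 18.
  Visit 18.
  At 18: no left child.
  At 18: go right to 4.
    Visit 4.
    At 4: go left to 16.
      Visit 16.
      At 16: go left to 33.
        Visit 33.
        At 33: go left to 30.
          30 is a leaf — visit 30.
        At 33: go right to 3.
          Visit 3.
          At 3: go left to 25.
            25 is a leaf — visit 25.
          At 3: no right child.
      At 16: go right to 5.
        5 is a leaf — visit 5.
    At 4: go right to 11.
      11 is a leaf — visit 11.
At 19: go right to 7.
  Visit 7.
  At 7: go left to 28.
    28 is a leaf — visit 28.
  At 7: go right to 38.
    Visit 38.
    At 38: go left to 2.
      Visit 2.
      At 2: go left to 36.
        36 is a leaf — visit 36.
      At 2: go right to 15.
        15 is a leaf — visit 15.
    At 38: go right to 14.
      14 is a leaf — visit 14.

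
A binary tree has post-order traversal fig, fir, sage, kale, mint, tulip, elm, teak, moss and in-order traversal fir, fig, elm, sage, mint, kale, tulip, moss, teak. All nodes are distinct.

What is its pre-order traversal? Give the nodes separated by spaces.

moss elm fir fig tulip mint sage kale teak

The last element of post-order is the root; it splits in-order into left and right subtrees.
Root moss: left subtree has 7 nodes {fir, fig, elm, sage, mint, kale, tulip}, right has 1 {teak}.
  Root elm: left subtree has 2 nodes {fir, fig}, right has 4 {sage, mint, kale, tulip}.
    Root fir: left subtree has 0 nodes { }, right has 1 {fig}.
    Root tulip: left subtree has 3 nodes {sage, mint, kale}, right has 0 { }.
      Root mint: left subtree has 1 node {sage}, right has 1 {kale}.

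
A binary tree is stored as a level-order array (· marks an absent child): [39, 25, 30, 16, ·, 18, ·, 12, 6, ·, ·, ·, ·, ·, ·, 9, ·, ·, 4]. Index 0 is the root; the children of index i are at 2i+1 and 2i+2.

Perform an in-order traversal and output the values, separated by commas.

9, 12, 16, 6, 4, 25, 39, 18, 30

In-order visits the left subtree, then the node, then the right subtree.
At 39: go left to 25.
  At 25: go left to 16.
    At 16: go left to 12.
      At 12: go left to 9.
        9 is a leaf — visit 9.
      Visit 12.
      At 12: no right child.
    Visit 16.
    At 16: go right to 6.
      At 6: no left child.
      Visit 6.
      At 6: go right to 4.
        4 is a leaf — visit 4.
  Visit 25.
  At 25: no right child.
Visit 39.
At 39: go right to 30.
  At 30: go left to 18.
    18 is a leaf — visit 18.
  Visit 30.
  At 30: no right child.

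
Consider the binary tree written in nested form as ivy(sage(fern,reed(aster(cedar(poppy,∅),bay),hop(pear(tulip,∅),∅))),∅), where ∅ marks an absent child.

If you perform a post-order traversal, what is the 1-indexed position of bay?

Post-order visits the left subtree, then the right subtree, then the node.
At ivy: go left to sage.
  At sage: go left to fern.
    fern is a leaf — visit fern.
  At sage: go right to reed.
    At reed: go left to aster.
      At aster: go left to cedar.
        At cedar: go left to poppy.
          poppy is a leaf — visit poppy.
        At cedar: no right child.
        Visit cedar.
      At aster: go right to bay.
        bay is a leaf — visit bay.
      Visit aster.
    At reed: go right to hop.
      At hop: go left to pear.
        At pear: go left to tulip.
          tulip is a leaf — visit tulip.
        At pear: no right child.
        Visit pear.
      At hop: no right child.
      Visit hop.
    Visit reed.
  Visit sage.
At ivy: no right child.
Visit ivy.
Full post-order sequence: fern, poppy, cedar, bay, aster, tulip, pear, hop, reed, sage, ivy.

4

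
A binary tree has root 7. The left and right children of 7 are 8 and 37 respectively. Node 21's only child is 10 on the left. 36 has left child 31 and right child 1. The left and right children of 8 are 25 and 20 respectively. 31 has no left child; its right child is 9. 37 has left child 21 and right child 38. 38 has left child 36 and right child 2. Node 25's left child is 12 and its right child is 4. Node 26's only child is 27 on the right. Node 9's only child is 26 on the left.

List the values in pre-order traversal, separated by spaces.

Pre-order visits the node, then its left subtree, then its right subtree.
Visit 7.
At 7: go left to 8.
  Visit 8.
  At 8: go left to 25.
    Visit 25.
    At 25: go left to 12.
      12 is a leaf — visit 12.
    At 25: go right to 4.
      4 is a leaf — visit 4.
  At 8: go right to 20.
    20 is a leaf — visit 20.
At 7: go right to 37.
  Visit 37.
  At 37: go left to 21.
    Visit 21.
    At 21: go left to 10.
      10 is a leaf — visit 10.
    At 21: no right child.
  At 37: go right to 38.
    Visit 38.
    At 38: go left to 36.
      Visit 36.
      At 36: go left to 31.
        Visit 31.
        At 31: no left child.
        At 31: go right to 9.
          Visit 9.
          At 9: go left to 26.
            Visit 26.
            At 26: no left child.
            At 26: go right to 27.
              27 is a leaf — visit 27.
          At 9: no right child.
      At 36: go right to 1.
        1 is a leaf — visit 1.
    At 38: go right to 2.
      2 is a leaf — visit 2.

7 8 25 12 4 20 37 21 10 38 36 31 9 26 27 1 2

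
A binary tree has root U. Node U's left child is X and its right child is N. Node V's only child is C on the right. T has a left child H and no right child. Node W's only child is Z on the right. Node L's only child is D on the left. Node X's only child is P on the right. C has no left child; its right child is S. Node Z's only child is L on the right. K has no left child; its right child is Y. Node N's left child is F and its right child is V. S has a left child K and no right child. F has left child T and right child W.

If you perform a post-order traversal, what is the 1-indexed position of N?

Post-order visits the left subtree, then the right subtree, then the node.
At U: go left to X.
  At X: no left child.
  At X: go right to P.
    P is a leaf — visit P.
  Visit X.
At U: go right to N.
  At N: go left to F.
    At F: go left to T.
      At T: go left to H.
        H is a leaf — visit H.
      At T: no right child.
      Visit T.
    At F: go right to W.
      At W: no left child.
      At W: go right to Z.
        At Z: no left child.
        At Z: go right to L.
          At L: go left to D.
            D is a leaf — visit D.
          At L: no right child.
          Visit L.
        Visit Z.
      Visit W.
    Visit F.
  At N: go right to V.
    At V: no left child.
    At V: go right to C.
      At C: no left child.
      At C: go right to S.
        At S: go left to K.
          At K: no left child.
          At K: go right to Y.
            Y is a leaf — visit Y.
          Visit K.
        At S: no right child.
        Visit S.
      Visit C.
    Visit V.
  Visit N.
Visit U.
Full post-order sequence: P, X, H, T, D, L, Z, W, F, Y, K, S, C, V, N, U.

15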